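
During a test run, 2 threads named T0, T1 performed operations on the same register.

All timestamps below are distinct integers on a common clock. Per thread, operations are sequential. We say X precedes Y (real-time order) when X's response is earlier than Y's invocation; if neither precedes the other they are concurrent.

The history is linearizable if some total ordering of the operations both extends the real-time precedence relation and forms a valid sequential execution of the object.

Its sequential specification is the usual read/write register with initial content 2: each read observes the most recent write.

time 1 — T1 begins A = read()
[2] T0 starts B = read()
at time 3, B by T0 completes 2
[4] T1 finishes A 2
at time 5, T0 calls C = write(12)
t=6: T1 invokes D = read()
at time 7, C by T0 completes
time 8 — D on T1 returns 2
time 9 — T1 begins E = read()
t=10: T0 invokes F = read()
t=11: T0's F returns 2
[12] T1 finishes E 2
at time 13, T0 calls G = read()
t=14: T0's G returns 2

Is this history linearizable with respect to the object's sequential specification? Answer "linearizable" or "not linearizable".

through event 10 a valid linearization exists; event 11 (F responding at time 11) ends that
checked exhaustively: 4 real-time-consistent orders of 5 completed operations, zero legal register replays
every completion of the 1 pending operation (E) was checked; none linearizes
sample order A, B, C, D, F (pending dropped) stalls at step 4 — D read() → 2 has no legal effect
sample order A, B, D, C, F (pending dropped) stalls at step 5 — F read() → 2 has no legal effect

not linearizable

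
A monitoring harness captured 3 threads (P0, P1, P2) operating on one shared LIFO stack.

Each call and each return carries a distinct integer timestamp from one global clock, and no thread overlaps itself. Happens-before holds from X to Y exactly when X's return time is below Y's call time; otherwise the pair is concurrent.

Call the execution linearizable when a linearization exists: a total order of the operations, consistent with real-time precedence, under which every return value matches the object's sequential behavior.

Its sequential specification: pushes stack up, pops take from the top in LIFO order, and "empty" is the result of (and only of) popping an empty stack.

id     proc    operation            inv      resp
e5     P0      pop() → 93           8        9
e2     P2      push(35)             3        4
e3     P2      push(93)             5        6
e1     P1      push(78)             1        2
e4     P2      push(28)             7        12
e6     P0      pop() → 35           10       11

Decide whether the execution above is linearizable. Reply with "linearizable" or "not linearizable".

linearizable

one valid linearization: e1, e2, e3, e5, e6, e4
1. e1 push(78), leaving stack <78>
2. e2 push(35), leaving stack <78,35>
3. e3 push(93), leaving stack <78,35,93>
4. e5 pop() → 93, leaving stack <78,35>
5. e6 pop() → 35, leaving stack <78>
6. e4 push(28), leaving stack <78,28>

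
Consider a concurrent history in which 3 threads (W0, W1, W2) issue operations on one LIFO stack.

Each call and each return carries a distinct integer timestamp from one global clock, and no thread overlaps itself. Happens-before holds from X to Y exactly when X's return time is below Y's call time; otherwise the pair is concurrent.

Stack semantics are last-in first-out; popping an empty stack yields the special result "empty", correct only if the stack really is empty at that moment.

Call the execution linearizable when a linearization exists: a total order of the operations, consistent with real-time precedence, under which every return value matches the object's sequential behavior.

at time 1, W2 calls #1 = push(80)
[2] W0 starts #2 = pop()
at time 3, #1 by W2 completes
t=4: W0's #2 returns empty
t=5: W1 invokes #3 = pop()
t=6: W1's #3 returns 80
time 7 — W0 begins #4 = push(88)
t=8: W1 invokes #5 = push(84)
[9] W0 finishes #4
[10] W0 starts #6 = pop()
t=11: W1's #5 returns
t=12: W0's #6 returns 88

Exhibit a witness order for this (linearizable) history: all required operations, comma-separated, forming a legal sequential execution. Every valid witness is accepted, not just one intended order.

1. #2 pop() → empty, leaving stack <>
2. #1 push(80), leaving stack <80>
3. #3 pop() → 80, leaving stack <>
4. #4 push(88), leaving stack <88>
5. #6 pop() → 88, leaving stack <>
6. #5 push(84), leaving stack <84>

#2, #1, #3, #4, #6, #5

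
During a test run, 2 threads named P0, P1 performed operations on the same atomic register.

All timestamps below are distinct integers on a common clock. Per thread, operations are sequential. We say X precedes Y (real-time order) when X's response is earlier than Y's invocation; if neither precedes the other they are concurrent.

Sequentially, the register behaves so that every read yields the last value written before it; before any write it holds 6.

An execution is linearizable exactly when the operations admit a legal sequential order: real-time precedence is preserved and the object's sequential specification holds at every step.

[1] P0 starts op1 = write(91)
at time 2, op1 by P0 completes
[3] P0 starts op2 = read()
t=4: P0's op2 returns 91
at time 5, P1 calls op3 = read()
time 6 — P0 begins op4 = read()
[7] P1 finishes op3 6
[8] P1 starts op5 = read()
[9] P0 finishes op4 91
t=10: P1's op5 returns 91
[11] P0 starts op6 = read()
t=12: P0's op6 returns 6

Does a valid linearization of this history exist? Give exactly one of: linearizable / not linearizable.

events 1..6 are fine; event 7 — the response of op3 at time 7 — makes the prefix non-linearizable
the sole real-time-consistent order of 3 completed operations fails the atomic register replay
include/drop combinations of the 1 pending operation (op4) were all tried; none helps
one such order, op1, op2, op3 (pending dropped), breaks at step 3 where op3 read() → 6 is illegal

not linearizable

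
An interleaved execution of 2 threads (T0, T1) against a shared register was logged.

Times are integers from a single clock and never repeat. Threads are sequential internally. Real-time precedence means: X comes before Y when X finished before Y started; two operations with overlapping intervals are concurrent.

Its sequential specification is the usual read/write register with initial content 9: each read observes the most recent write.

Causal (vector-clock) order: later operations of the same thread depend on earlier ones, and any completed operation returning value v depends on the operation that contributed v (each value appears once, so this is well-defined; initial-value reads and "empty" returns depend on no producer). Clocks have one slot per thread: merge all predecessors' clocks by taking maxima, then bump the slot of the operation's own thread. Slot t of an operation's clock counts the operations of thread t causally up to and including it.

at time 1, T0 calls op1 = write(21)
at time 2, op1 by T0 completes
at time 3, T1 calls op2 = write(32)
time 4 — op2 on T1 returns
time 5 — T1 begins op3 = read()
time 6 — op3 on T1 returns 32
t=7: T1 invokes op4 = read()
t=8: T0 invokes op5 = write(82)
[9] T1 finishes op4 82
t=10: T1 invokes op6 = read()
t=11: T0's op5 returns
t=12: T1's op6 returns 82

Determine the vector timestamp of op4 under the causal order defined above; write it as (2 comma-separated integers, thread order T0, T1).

VC(op2, invoked at 3): no causal predecessors; +1 on T1 → (0, 1)
VC(op1, invoked at 1): no causal predecessors; +1 on T0 → (1, 0)
merge at op3 (invoked 5): VC(op2)=(0, 1), own-thread bump on T1 → (0, 2)
merge at op5 (invoked 8): VC(op1)=(1, 0), own-thread bump on T0 → (2, 0)
merge at op4 (invoked 7): VC(op3)=(0, 2), VC(op5)=(2, 0), own-thread bump on T1 → (2, 3)
merge at op6 (invoked 10): VC(op4)=(2, 3), VC(op5)=(2, 0), own-thread bump on T1 → (2, 4)
target: VC(op4) = (2, 3)

(2, 3)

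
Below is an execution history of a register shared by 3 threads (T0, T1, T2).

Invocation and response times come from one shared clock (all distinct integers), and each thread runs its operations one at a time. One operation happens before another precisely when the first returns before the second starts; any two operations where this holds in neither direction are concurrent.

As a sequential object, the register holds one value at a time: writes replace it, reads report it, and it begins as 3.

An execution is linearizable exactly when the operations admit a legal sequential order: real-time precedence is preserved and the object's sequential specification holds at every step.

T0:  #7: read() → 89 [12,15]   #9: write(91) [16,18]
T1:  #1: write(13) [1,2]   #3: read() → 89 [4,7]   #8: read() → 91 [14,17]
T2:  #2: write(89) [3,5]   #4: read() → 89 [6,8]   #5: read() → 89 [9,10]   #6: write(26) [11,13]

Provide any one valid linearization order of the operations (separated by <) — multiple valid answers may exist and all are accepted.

#1 < #2 < #3 < #4 < #5 < #7 < #6 < #9 < #8

step 1: #1 write(13) — value 13
step 2: #2 write(89) — value 89
step 3: #3 read() → 89 — value 89
step 4: #4 read() → 89 — value 89
step 5: #5 read() → 89 — value 89
step 6: #7 read() → 89 — value 89
step 7: #6 write(26) — value 26
step 8: #9 write(91) — value 91
step 9: #8 read() → 91 — value 91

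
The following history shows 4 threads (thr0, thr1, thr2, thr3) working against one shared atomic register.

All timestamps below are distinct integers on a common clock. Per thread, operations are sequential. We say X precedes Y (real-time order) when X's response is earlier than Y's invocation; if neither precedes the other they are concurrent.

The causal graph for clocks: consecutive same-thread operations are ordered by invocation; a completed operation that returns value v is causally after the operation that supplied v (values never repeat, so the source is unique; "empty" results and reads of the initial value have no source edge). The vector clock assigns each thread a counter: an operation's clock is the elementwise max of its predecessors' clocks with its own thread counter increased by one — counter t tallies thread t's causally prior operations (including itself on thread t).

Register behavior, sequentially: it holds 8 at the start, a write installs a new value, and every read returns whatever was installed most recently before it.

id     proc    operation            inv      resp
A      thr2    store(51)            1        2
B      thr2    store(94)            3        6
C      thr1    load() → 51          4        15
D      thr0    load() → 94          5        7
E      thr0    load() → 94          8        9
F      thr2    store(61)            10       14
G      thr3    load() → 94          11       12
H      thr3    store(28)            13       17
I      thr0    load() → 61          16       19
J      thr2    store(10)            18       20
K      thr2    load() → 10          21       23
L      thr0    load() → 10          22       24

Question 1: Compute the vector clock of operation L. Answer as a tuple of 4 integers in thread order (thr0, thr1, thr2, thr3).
Answer: (4, 0, 4, 0)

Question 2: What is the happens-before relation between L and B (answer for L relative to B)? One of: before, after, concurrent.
Answer: after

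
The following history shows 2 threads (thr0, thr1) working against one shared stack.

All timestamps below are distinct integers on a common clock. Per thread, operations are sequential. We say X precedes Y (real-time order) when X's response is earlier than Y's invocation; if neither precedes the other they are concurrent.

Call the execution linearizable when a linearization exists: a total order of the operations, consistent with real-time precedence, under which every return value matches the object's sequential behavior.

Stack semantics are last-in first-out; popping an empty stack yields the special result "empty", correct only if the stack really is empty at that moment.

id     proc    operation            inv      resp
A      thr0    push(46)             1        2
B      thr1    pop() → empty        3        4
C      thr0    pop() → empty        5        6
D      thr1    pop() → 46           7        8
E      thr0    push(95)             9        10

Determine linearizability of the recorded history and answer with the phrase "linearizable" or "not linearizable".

prefix check: 1..3 passes, 1..4 fails once B's time-4 response joins
the completed operations (2 total) allow one real-time order; the stack replay rejects it
sample order A, B stalls at step 2 — B pop() → empty has no legal effect

not linearizable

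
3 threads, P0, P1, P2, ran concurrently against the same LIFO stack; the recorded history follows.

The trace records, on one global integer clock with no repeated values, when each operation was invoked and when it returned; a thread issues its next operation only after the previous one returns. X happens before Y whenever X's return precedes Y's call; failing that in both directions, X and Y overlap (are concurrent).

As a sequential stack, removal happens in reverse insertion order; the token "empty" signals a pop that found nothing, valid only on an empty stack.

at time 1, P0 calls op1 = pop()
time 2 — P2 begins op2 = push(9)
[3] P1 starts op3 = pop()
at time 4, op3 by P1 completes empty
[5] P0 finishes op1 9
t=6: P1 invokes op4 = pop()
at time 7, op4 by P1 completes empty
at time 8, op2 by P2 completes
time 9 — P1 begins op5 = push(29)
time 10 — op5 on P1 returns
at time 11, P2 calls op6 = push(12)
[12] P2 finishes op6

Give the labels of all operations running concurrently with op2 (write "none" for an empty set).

op1, op3, op4

op2 runs from 2 to 8; window-overlapping ops are concurrent
op1 [1,5]: concurrent
op3 [3,4]: concurrent
op4 [6,7]: concurrent
op5 [9,10]: after
op6 [11,12]: after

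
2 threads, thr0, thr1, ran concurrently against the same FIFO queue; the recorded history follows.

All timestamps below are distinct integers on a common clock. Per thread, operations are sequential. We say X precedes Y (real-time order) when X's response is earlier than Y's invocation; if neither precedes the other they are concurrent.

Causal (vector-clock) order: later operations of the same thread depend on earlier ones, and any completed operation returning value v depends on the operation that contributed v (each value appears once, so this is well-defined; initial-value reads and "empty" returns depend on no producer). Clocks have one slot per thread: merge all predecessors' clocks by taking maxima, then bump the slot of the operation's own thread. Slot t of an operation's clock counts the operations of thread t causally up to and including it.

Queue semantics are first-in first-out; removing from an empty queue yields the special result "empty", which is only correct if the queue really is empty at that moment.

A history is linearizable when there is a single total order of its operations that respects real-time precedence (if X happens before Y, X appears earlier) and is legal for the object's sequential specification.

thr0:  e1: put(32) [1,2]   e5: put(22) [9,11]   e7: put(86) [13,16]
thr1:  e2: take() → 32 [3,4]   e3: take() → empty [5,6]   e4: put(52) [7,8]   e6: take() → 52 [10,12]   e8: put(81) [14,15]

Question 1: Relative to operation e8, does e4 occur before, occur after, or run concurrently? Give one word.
Answer: before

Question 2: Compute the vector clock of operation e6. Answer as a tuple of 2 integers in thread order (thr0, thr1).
Answer: (1, 4)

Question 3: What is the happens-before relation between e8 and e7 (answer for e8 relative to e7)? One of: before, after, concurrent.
Answer: concurrent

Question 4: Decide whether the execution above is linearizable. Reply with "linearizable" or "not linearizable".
witness order: e1, e2, e3, e4, e5, e6, e7, e8
after step 1 (e1 put(32)): queue <32>
after step 2 (e2 take() → 32): queue <>
after step 3 (e3 take() → empty): queue <>
after step 4 (e4 put(52)): queue <52>
after step 5 (e5 put(22)): queue <52,22>
after step 6 (e6 take() → 52): queue <22>
after step 7 (e7 put(86)): queue <22,86>
after step 8 (e8 put(81)): queue <22,86,81>

linearizable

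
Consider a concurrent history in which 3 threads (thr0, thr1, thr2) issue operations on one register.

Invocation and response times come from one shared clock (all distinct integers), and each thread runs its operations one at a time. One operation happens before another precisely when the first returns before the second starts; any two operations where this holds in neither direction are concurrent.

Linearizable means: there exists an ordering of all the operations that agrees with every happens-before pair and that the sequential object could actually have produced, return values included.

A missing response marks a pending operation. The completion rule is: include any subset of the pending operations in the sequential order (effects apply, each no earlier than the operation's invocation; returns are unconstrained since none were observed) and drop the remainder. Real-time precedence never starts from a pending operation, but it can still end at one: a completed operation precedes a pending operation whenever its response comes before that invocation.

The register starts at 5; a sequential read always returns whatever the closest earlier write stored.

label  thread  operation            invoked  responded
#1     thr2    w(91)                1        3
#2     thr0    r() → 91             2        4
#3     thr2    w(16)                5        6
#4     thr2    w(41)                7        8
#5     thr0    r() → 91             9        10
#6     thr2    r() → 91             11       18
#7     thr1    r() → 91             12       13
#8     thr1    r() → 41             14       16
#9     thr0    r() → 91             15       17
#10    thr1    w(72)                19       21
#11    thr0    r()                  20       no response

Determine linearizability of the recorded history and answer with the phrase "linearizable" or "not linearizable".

through event 9 a valid linearization exists; event 10 (#5 responding at time 10) ends that
all 2 real-time-respecting orders fail — 5 completed register operations, no legal replay
one such order, #1, #2, #3, #4, #5, breaks at step 5 where #5 r() → 91 is illegal
one such order, #2, #1, #3, #4, #5, breaks at step 1 where #2 r() → 91 is illegal

not linearizable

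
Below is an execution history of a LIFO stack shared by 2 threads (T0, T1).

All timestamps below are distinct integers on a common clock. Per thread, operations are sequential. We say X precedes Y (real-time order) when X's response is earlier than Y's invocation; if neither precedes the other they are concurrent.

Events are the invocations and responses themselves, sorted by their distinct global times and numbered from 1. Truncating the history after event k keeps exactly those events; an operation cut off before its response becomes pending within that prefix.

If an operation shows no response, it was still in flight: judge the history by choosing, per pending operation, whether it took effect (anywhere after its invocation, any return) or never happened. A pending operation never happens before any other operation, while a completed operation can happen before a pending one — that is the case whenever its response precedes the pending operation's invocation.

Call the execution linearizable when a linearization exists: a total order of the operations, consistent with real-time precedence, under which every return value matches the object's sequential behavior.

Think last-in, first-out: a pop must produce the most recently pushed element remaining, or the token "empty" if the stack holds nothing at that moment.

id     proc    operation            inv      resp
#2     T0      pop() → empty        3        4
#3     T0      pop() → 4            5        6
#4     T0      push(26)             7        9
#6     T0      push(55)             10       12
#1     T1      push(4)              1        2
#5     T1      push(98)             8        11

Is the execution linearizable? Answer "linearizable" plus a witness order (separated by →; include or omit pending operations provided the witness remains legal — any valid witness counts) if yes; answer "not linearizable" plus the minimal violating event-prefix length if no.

not linearizable — minimal violating prefix: 4 events

events 1..3 are fine; event 4 — the response of #2 at time 4 — makes the prefix non-linearizable
the completed operations (2 total) allow one real-time order; the LIFO stack replay rejects it
e.g. #1, #2: illegal at step 2, since #2 pop() → empty cannot apply there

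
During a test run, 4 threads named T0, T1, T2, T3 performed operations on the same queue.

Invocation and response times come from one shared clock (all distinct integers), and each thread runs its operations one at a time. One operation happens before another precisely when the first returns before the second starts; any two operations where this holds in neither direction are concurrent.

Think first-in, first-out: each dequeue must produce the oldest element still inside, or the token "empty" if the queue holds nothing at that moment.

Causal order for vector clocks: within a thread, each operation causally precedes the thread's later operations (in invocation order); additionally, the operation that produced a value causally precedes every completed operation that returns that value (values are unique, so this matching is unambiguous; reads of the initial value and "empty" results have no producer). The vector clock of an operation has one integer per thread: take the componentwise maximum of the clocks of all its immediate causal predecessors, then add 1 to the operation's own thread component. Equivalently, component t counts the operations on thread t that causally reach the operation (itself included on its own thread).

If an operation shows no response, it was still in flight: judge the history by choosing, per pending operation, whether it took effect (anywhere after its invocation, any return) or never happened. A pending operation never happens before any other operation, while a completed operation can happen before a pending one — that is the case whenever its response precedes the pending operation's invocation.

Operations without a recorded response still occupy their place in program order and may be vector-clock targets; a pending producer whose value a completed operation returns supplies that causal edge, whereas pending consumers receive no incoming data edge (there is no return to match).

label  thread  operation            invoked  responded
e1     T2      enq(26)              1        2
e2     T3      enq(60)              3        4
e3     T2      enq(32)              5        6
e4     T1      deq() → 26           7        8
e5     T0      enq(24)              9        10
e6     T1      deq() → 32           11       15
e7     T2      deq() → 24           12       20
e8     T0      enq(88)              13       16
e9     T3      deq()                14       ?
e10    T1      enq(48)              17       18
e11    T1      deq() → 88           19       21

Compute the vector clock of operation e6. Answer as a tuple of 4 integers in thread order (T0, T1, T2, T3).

(0, 2, 2, 0)

VC(e2, invoked at 3): no causal predecessors; +1 on T3 → (0, 0, 0, 1)
VC(e1, invoked at 1): no causal predecessors; +1 on T2 → (0, 0, 1, 0)
VC(e5, invoked at 9): no causal predecessors; +1 on T0 → (1, 0, 0, 0)
merge at e9 (invoked 14): VC(e2)=(0, 0, 0, 1), own-thread bump on T3 → (0, 0, 0, 2)
merge at e3 (invoked 5): VC(e1)=(0, 0, 1, 0), own-thread bump on T2 → (0, 0, 2, 0)
merge at e4 (invoked 7): VC(e1)=(0, 0, 1, 0), own-thread bump on T1 → (0, 1, 1, 0)
merge at e8 (invoked 13): VC(e5)=(1, 0, 0, 0), own-thread bump on T0 → (2, 0, 0, 0)
merge at e6 (invoked 11): VC(e3)=(0, 0, 2, 0), VC(e4)=(0, 1, 1, 0), own-thread bump on T1 → (0, 2, 2, 0)
merge at e7 (invoked 12): VC(e3)=(0, 0, 2, 0), VC(e5)=(1, 0, 0, 0), own-thread bump on T2 → (1, 0, 3, 0)
merge at e10 (invoked 17): VC(e6)=(0, 2, 2, 0), own-thread bump on T1 → (0, 3, 2, 0)
merge at e11 (invoked 19): VC(e8)=(2, 0, 0, 0), VC(e10)=(0, 3, 2, 0), own-thread bump on T1 → (2, 4, 2, 0)
target: VC(e6) = (0, 2, 2, 0)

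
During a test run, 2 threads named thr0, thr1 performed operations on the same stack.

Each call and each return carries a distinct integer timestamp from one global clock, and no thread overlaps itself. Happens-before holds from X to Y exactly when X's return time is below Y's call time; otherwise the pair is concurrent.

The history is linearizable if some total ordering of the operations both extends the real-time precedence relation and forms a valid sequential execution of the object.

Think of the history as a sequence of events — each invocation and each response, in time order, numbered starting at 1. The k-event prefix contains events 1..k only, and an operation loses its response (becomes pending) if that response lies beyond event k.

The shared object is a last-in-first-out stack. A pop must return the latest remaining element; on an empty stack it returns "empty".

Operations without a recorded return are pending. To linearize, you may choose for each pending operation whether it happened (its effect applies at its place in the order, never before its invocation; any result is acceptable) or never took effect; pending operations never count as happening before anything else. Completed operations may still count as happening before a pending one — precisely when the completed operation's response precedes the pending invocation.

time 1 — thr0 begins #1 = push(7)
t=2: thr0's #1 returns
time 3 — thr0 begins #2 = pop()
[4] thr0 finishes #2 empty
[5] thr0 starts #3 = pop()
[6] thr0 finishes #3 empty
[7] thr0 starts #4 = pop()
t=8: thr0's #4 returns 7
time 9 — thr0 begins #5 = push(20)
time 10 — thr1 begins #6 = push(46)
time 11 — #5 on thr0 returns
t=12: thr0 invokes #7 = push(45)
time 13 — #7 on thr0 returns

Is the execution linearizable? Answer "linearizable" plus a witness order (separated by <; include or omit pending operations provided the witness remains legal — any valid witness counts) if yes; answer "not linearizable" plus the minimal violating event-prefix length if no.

cut after 3 events: linearizable; cut after 4 events (#2 responds, time 4): not linearizable
exactly one order of the 2 completed ops respects real time; the stack replay fails
one such order, #1, #2, breaks at step 2 where #2 pop() → empty is illegal

not linearizable — minimal violating prefix: 4 events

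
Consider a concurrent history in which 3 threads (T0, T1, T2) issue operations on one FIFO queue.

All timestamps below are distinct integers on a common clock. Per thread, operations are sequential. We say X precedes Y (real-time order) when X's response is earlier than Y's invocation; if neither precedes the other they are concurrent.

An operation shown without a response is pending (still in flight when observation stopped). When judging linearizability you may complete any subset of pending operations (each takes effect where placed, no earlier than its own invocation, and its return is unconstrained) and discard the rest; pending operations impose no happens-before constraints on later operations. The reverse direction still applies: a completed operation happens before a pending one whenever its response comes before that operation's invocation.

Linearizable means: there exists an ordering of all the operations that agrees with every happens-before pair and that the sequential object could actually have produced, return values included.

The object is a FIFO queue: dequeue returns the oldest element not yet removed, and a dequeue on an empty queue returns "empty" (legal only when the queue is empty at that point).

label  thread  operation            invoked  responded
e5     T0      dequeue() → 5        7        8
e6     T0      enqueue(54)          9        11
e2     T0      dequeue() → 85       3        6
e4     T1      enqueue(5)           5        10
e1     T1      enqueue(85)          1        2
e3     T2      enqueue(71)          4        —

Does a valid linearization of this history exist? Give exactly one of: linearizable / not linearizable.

linearizable

a witness: e1, e2, e4, e3, e5, e6
after step 1 (e1 enqueue(85)): queue <85>
after step 2 (e2 dequeue() → 85): queue <>
after step 3 (e4 enqueue(5)): queue <5>
after step 4 (e3 enqueue(71) (pending, included)): queue <5,71>
after step 5 (e5 dequeue() → 5): queue <71>
after step 6 (e6 enqueue(54)): queue <71,54>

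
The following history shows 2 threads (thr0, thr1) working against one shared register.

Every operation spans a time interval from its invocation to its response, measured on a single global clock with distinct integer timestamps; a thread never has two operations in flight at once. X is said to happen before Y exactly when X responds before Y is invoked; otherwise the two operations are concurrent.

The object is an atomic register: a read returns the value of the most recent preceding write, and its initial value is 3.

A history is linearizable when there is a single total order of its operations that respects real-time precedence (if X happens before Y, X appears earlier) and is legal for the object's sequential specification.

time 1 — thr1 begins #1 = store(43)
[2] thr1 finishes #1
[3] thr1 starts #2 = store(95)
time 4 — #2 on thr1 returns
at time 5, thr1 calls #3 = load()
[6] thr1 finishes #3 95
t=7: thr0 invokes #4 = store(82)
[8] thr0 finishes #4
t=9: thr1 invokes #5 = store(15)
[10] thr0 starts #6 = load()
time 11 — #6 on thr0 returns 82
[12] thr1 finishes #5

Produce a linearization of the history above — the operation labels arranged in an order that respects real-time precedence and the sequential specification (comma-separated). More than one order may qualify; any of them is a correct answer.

after step 1 (#1 store(43)): value 43
after step 2 (#2 store(95)): value 95
after step 3 (#3 load() → 95): value 95
after step 4 (#4 store(82)): value 82
after step 5 (#6 load() → 82): value 82
after step 6 (#5 store(15)): value 15

#1, #2, #3, #4, #6, #5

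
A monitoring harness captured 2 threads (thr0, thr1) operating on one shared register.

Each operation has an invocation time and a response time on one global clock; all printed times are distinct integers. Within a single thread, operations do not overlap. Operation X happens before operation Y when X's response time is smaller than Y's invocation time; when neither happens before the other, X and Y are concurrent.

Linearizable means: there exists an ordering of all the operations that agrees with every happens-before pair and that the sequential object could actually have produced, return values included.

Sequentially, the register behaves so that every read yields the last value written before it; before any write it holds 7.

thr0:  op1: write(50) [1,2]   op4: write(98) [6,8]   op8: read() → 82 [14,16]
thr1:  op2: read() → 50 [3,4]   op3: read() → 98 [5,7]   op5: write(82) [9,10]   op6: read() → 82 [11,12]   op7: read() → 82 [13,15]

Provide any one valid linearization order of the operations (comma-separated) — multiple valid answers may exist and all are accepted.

op1, op2, op4, op3, op5, op6, op7, op8

step 1: op1 write(50) — value 50
step 2: op2 read() → 50 — value 50
step 3: op4 write(98) — value 98
step 4: op3 read() → 98 — value 98
step 5: op5 write(82) — value 82
step 6: op6 read() → 82 — value 82
step 7: op7 read() → 82 — value 82
step 8: op8 read() → 82 — value 82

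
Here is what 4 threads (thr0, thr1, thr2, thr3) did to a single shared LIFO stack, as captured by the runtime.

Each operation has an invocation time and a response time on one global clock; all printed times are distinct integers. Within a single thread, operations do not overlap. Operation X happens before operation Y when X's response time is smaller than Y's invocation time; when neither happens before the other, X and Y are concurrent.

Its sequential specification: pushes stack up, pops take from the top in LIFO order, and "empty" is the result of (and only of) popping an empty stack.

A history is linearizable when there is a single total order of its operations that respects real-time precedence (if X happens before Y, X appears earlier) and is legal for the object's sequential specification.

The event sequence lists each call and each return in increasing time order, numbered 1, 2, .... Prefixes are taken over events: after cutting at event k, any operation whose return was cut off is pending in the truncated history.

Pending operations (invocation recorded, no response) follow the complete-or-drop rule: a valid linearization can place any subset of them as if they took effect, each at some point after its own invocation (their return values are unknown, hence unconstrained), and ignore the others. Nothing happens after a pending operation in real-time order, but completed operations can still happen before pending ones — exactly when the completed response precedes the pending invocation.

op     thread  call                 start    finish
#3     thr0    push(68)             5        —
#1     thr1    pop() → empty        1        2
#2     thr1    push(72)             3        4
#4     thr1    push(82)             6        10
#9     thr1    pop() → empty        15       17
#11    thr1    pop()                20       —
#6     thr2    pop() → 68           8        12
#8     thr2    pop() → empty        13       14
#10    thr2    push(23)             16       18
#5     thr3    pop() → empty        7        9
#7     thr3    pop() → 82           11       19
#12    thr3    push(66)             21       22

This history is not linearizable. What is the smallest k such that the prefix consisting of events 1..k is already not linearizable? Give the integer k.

12

events 1..11 are still linearizable — one witness is #1, #2, #6, #5, #3, #4:
1. #1 pop() → empty, leaving stack <>
2. #2 push(72), leaving stack <72>
3. #6 pop() (pending, included), leaving stack <>
4. #5 pop() → empty, leaving stack <>
5. #3 push(68) (pending, included), leaving stack <68>
6. #4 push(82), leaving stack <68,82>
with event 12 included (#6 responding at time 12), all real-time-consistent orders fail
no completion choice of the 2 pending operations (#3, #7) rescues it — every subset was tried
one such order, #1, #2, #4, #5, #6 (pending dropped), breaks at step 4 where #5 pop() → empty is illegal
one such order, #1, #2, #4, #6, #5 (pending dropped), breaks at step 4 where #6 pop() → 68 is illegal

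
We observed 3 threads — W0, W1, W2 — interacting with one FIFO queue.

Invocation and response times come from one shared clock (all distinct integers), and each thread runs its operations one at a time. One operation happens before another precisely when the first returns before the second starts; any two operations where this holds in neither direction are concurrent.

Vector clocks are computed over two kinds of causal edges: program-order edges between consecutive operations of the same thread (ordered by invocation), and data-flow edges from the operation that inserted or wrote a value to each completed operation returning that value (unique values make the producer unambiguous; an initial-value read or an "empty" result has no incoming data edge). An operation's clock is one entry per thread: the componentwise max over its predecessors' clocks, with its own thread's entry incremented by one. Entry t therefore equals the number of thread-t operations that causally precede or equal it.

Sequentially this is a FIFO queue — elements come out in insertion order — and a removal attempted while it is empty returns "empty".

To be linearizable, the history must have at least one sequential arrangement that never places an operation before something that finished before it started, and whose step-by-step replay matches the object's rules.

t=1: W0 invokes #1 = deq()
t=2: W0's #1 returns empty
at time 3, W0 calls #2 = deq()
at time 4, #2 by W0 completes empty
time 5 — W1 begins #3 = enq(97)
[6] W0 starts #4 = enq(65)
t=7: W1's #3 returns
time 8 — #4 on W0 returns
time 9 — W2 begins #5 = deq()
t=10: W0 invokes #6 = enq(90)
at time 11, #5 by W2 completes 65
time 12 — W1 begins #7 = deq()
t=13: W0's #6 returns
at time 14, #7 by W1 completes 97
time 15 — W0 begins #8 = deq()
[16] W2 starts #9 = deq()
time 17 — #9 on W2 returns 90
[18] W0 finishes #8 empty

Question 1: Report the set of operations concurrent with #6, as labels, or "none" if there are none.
overlap test against #6 [10,13]: concurrent iff the interval meets 10..13
#1 [1,2]: before
#2 [3,4]: before
#3 [5,7]: before
#4 [6,8]: before
#5 [9,11]: concurrent
#7 [12,14]: concurrent
#8 [15,18]: after
#9 [16,17]: after

#5, #7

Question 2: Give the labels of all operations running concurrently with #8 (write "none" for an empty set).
#8 spans [15,18]; an op avoiding the whole window 15..18 is ordered, any other is concurrent
#1 [1,2]: before
#2 [3,4]: before
#3 [5,7]: before
#4 [6,8]: before
#5 [9,11]: before
#6 [10,13]: before
#7 [12,14]: before
#9 [16,17]: concurrent

#9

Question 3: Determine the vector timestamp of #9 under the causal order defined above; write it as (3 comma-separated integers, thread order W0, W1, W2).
invoked at 5, #3 has no predecessors; its own W1 bump gives (0, 1, 0)
invoked at 1, #1 has no predecessors; its own W0 bump gives (1, 0, 0)
VC(#7, invoked at 12): max of VC(#3)=(0, 1, 0), then +1 on thread W1 → (0, 2, 0)
VC(#2, invoked at 3): max of VC(#1)=(1, 0, 0), then +1 on thread W0 → (2, 0, 0)
VC(#4, invoked at 6): max of VC(#2)=(2, 0, 0), then +1 on thread W0 → (3, 0, 0)
VC(#5, invoked at 9): max of VC(#4)=(3, 0, 0), then +1 on thread W2 → (3, 0, 1)
VC(#6, invoked at 10): max of VC(#4)=(3, 0, 0), then +1 on thread W0 → (4, 0, 0)
VC(#8, invoked at 15): max of VC(#6)=(4, 0, 0), then +1 on thread W0 → (5, 0, 0)
VC(#9, invoked at 16): max of VC(#5)=(3, 0, 1), VC(#6)=(4, 0, 0), then +1 on thread W2 → (4, 0, 2)
target: VC(#9) = (4, 0, 2)

(4, 0, 2)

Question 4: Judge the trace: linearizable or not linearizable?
one valid linearization: #1, #2, #4, #3, #5, #6, #7, #9, #8
step 1: #1 deq() → empty — queue <>
step 2: #2 deq() → empty — queue <>
step 3: #4 enq(65) — queue <65>
step 4: #3 enq(97) — queue <65,97>
step 5: #5 deq() → 65 — queue <97>
step 6: #6 enq(90) — queue <97,90>
step 7: #7 deq() → 97 — queue <90>
step 8: #9 deq() → 90 — queue <>
step 9: #8 deq() → empty — queue <>

linearizable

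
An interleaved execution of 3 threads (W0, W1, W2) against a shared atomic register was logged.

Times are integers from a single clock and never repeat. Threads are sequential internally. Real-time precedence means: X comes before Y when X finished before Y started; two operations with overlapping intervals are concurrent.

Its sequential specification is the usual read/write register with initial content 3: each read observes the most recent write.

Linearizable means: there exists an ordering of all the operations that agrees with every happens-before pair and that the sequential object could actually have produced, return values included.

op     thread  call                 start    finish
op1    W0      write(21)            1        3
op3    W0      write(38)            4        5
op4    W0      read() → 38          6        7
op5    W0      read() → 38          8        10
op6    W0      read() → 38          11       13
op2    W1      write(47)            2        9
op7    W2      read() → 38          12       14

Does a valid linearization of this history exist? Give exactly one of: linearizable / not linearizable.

witness order: op1, op2, op3, op4, op5, op6, op7
after step 1 (op1 write(21)): value 21
after step 2 (op2 write(47)): value 47
after step 3 (op3 write(38)): value 38
after step 4 (op4 read() → 38): value 38
after step 5 (op5 read() → 38): value 38
after step 6 (op6 read() → 38): value 38
after step 7 (op7 read() → 38): value 38

linearizable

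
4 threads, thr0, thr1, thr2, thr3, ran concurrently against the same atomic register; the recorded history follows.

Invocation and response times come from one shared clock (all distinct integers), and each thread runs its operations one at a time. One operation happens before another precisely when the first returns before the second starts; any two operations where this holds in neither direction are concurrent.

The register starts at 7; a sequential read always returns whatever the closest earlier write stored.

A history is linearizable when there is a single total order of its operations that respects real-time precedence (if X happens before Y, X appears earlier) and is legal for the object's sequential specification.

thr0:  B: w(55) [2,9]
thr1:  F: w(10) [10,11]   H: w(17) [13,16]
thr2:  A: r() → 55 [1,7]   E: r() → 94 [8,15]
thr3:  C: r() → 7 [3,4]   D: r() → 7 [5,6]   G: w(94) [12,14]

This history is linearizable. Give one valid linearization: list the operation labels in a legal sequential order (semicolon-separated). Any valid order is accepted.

C; D; B; A; F; G; E; H

step 1: C r() → 7 — value 7
step 2: D r() → 7 — value 7
step 3: B w(55) — value 55
step 4: A r() → 55 — value 55
step 5: F w(10) — value 10
step 6: G w(94) — value 94
step 7: E r() → 94 — value 94
step 8: H w(17) — value 17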